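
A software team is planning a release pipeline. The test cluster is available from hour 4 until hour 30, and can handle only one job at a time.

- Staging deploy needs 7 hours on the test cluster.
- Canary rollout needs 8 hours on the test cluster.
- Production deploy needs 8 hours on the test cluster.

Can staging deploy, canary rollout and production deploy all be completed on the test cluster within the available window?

Yes

The test cluster window is 30 − 4 = 26 hours.
Running back to back, the jobs need 7 + 8 + 8 = 23 hours on the test cluster.
Since 23 ≤ 26, they fit within the window.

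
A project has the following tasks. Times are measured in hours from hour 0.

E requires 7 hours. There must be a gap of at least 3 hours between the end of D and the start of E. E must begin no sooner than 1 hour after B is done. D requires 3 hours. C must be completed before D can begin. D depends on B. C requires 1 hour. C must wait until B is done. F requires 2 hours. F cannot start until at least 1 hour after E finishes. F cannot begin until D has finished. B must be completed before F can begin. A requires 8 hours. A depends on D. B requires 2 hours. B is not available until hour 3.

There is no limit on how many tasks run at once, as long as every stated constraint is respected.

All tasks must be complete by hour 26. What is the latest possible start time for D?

10

A has no dependents, so it just needs to finish by hour 26. Starting by 26 − 8 = hour 18 achieves that.
F must finish by hour 26; it takes 2 hours, so it must start by 26 − 2 = hour 24.
E feeds into F (must start by hour 24, minus 1-hour gap → hour 23); so E must finish by hour 23 and therefore start by hour 16.
D must finish in time for A (must start by hour 18); E (must start by hour 16, minus 3-hour gap → hour 13); F (must start by hour 24). The tightest is hour 13, so D must start by 13 − 3 = hour 10.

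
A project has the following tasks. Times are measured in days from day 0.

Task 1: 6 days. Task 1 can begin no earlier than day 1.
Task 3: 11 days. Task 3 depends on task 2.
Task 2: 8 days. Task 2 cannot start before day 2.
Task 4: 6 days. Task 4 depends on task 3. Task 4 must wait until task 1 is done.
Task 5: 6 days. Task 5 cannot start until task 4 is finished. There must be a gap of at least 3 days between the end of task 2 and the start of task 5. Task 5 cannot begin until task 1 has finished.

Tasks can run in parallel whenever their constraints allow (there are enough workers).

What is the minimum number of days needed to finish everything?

33

Task 2 cannot begin until its own release at day 2. It runs from day 2 to 2 + 8 = day 10.
Task 3 cannot begin until task 2 (finishes day 10). It runs from day 10 to 10 + 11 = day 21.
Task 1 cannot begin until its own release at day 1. It runs from day 1 to 1 + 6 = day 7.
Task 4 cannot start until task 3 (finishes day 21); task 1 (finishes day 7). The controlling bound is day 21, so task 4 finishes at 21 + 6 = day 27.
Task 5 needs all of task 4 (finishes day 27); task 2 (finishes day 10, plus 3-day gap → day 13); task 1 (finishes day 7). That puts its earliest start at day 27; it finishes at 27 + 6 = day 33.
All tasks are finished once the last one completes. Finish times: Task 1 at 7, Task 2 at 10, Task 3 at 21, Task 4 at 27, Task 5 at 33. The latest is day 33.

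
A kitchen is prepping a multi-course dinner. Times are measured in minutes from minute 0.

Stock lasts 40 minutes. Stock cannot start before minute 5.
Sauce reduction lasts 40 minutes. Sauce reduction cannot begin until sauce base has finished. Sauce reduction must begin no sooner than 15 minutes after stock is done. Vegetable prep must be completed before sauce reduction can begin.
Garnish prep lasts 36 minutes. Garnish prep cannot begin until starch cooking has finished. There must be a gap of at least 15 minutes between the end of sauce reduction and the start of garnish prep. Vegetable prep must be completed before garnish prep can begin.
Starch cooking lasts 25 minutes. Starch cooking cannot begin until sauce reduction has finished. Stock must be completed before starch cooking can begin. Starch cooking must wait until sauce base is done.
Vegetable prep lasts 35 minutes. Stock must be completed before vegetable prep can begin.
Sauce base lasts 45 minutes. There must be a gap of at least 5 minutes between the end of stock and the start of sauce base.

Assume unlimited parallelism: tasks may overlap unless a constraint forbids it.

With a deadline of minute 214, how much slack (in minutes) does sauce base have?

18

Stock cannot begin until its own release at minute 5. It runs from minute 5 to 5 + 40 = minute 45.
Sauce base waits on stock (finishes minute 45, plus 5-minute gap → minute 50), so it starts at minute 50 and finishes at 50 + 45 = minute 95.

Working backward from the deadline:
Garnish prep has no dependents, so it just needs to finish by minute 214. Starting by 214 − 36 = minute 178 achieves that.
Starch cooking has to be done before garnish prep (must start by minute 178). That means finishing by minute 178, i.e. starting by 178 − 25 = minute 153.
Sauce reduction feeds starch cooking (must start by minute 153); garnish prep (must start by minute 178, minus 15-minute gap → minute 163). Taking the minimum, sauce reduction must finish by minute 153 and start by 153 − 40 = minute 113.
Sauce base has several dependents: sauce reduction (must start by minute 113); starch cooking (must start by minute 153). The earliest of those limits is minute 113, so sauce base must start by 113 − 45 = minute 68.
So sauce base can start as early as minute 50 and as late as minute 68, giving 68 − 50 = 18 minutes of slack.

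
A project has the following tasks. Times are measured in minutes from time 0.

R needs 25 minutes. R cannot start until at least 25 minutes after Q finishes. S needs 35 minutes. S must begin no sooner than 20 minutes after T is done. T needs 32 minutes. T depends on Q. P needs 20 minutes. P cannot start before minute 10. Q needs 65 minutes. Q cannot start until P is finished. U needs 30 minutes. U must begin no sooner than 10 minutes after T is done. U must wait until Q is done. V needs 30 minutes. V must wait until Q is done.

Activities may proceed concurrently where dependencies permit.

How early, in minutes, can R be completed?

145

P cannot begin until its own release at minute 10. It runs from minute 10 to 10 + 20 = minute 30.
Q cannot begin until P (finishes minute 30). It runs from minute 30 to 30 + 65 = minute 95.
R waits on Q (finishes minute 95, plus 25-minute gap → minute 120), so it starts at minute 120 and finishes at 120 + 25 = minute 145.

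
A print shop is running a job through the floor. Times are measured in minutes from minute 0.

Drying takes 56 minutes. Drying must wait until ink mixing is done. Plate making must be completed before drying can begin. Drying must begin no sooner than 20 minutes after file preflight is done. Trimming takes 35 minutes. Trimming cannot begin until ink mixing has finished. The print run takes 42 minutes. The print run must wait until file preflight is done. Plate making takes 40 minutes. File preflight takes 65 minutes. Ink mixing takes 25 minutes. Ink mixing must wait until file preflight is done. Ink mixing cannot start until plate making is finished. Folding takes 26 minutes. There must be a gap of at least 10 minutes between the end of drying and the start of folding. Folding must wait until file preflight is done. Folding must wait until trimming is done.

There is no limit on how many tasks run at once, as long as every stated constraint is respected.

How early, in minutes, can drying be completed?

146

Plate making has no prerequisites, so it starts at minute 0 and finishes at minute 40.
Nothing blocks file preflight, so it runs from minute 0 to minute 65.
Ink mixing cannot start until file preflight (finishes minute 65); plate making (finishes minute 40). The controlling bound is minute 65, so ink mixing finishes at 65 + 25 = minute 90.
Drying cannot start until ink mixing (finishes minute 90); plate making (finishes minute 40); file preflight (finishes minute 65, plus 20-minute gap → minute 85). The controlling bound is minute 90, so drying finishes at 90 + 56 = minute 146.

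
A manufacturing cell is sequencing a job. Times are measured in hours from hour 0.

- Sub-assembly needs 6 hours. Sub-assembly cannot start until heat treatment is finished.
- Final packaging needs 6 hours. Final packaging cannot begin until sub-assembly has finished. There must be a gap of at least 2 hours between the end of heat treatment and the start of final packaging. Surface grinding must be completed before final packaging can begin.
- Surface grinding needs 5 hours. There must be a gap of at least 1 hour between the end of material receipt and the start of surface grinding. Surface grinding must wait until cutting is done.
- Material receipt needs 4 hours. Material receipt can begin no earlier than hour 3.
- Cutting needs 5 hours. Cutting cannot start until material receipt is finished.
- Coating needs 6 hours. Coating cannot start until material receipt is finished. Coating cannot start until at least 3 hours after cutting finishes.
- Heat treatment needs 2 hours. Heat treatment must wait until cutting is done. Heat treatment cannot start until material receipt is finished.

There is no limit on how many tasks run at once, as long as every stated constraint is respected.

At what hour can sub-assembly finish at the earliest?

After its own release at hour 3, material receipt can start at hour 3 and finishes at hour 7.
Cutting waits on material receipt (finishes hour 7), so it starts at hour 7 and finishes at 7 + 5 = hour 12.
Heat treatment has to wait for cutting (finishes hour 12); material receipt (finishes hour 7). The latest of these is hour 12, so heat treatment runs hour 12 to 12 + 2 = hour 14.
Sub-assembly waits on heat treatment (finishes hour 14), so it starts at hour 14 and finishes at 14 + 6 = hour 20.

20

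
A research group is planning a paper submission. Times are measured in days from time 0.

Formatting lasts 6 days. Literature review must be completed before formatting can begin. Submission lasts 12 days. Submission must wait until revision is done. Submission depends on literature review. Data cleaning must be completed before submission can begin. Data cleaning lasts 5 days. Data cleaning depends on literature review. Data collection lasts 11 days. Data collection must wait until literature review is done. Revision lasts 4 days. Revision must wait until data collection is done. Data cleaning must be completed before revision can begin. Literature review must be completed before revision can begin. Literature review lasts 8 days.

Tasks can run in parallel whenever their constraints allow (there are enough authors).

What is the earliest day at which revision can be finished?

23

Literature review can start immediately at day 0; it finishes at day 8.
Data cleaning cannot begin until literature review (finishes day 8). It runs from day 8 to 8 + 5 = day 13.
After literature review (finishes day 8), data collection can start at day 8 and finishes at day 19.
Revision cannot start until data collection (finishes day 19); data cleaning (finishes day 13); literature review (finishes day 8). The controlling bound is day 19, so revision finishes at 19 + 4 = day 23.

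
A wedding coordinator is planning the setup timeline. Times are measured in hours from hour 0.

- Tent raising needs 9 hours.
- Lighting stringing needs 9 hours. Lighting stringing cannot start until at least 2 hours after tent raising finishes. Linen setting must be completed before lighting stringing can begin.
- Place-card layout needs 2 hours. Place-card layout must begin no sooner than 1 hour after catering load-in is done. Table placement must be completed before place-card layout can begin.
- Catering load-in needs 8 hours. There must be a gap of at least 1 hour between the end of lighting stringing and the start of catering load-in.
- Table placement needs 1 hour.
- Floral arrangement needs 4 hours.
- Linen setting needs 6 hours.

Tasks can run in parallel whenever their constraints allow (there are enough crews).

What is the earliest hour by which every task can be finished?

Nothing blocks floral arrangement, so it runs from hour 0 to hour 4.
Linen setting can start immediately at hour 0; it finishes at hour 6.
Table placement can start immediately at hour 0; it finishes at hour 1.
Nothing blocks tent raising, so it runs from hour 0 to hour 9.
Lighting stringing cannot start until tent raising (finishes hour 9, plus 2-hour gap → hour 11); linen setting (finishes hour 6). The controlling bound is hour 11, so lighting stringing finishes at 11 + 9 = hour 20.
Catering load-in waits on lighting stringing (finishes hour 20, plus 1-hour gap → hour 21), so it starts at hour 21 and finishes at 21 + 8 = hour 29.
Place-card layout has to wait for catering load-in (finishes hour 29, plus 1-hour gap → hour 30); table placement (finishes hour 1). The latest of these is hour 30, so place-card layout runs hour 30 to 30 + 2 = hour 32.
All tasks are finished once the last one completes. Finish times: Tent raising at 9, Table placement at 1, Linen setting at 6, Floral arrangement at 4, Lighting stringing at 20, Catering load-in at 29, Place-card layout at 32. The latest is hour 32.

32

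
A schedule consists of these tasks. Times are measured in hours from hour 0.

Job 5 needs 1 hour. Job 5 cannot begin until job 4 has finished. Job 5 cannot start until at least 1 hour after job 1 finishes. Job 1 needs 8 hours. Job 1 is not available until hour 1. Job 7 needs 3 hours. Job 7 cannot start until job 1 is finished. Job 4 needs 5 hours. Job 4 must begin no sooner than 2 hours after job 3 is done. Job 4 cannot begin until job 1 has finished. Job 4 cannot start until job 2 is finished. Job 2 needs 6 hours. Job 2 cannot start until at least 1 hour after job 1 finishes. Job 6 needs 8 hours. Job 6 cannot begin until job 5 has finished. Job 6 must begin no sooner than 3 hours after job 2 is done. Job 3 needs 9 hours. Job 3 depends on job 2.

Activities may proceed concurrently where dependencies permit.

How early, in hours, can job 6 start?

Job 1 waits on its own release at hour 1, so it starts at hour 1 and finishes at 1 + 8 = hour 9.
Job 2 waits on job 1 (finishes hour 9, plus 1-hour gap → hour 10), so it starts at hour 10 and finishes at 10 + 6 = hour 16.
Job 3 cannot begin until job 2 (finishes hour 16). It runs from hour 16 to 16 + 9 = hour 25.
Job 4 has to wait for job 3 (finishes hour 25, plus 2-hour gap → hour 27); job 1 (finishes hour 9); job 2 (finishes hour 16). The latest of these is hour 27, so job 4 runs hour 27 to 27 + 5 = hour 32.
Job 5 cannot start until job 4 (finishes hour 32); job 1 (finishes hour 9, plus 1-hour gap → hour 10). The controlling bound is hour 32, so job 5 finishes at 32 + 1 = hour 33.
Job 6 waits on job 5 (finishes hour 33); job 2 (finishes hour 16, plus 3-hour gap → hour 19). The latest of these is hour 33, which is the earliest job 6 can start.

33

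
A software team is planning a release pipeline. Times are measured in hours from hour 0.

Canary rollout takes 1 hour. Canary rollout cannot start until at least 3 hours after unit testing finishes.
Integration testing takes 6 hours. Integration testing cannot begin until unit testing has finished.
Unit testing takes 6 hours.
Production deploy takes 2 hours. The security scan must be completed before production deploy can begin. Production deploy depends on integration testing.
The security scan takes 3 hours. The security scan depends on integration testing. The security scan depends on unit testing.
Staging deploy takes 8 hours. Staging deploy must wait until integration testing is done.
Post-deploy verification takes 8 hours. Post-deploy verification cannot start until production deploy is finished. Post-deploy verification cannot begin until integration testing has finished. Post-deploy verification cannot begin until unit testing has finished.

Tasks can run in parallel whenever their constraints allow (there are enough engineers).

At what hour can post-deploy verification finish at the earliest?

Unit testing can start immediately at hour 0; it finishes at hour 6.
After unit testing (finishes hour 6), integration testing can start at hour 6 and finishes at hour 12.
The security scan needs all of integration testing (finishes hour 12); unit testing (finishes hour 6). That puts its earliest start at hour 12; it finishes at 12 + 3 = hour 15.
Production deploy cannot start until the security scan (finishes hour 15); integration testing (finishes hour 12). The controlling bound is hour 15, so production deploy finishes at 15 + 2 = hour 17.
Post-deploy verification has to wait for production deploy (finishes hour 17); integration testing (finishes hour 12); unit testing (finishes hour 6). The latest of these is hour 17, so post-deploy verification runs hour 17 to 17 + 8 = hour 25.

25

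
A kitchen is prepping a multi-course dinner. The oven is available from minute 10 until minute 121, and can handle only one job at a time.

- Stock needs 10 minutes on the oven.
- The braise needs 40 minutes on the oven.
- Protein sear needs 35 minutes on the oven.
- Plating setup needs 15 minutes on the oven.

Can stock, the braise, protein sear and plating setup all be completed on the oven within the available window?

Yes

The oven window is 121 − 10 = 111 minutes.
Running back to back, the jobs need 10 + 40 + 35 + 15 = 100 minutes on the oven.
Since 100 ≤ 111, they fit within the window.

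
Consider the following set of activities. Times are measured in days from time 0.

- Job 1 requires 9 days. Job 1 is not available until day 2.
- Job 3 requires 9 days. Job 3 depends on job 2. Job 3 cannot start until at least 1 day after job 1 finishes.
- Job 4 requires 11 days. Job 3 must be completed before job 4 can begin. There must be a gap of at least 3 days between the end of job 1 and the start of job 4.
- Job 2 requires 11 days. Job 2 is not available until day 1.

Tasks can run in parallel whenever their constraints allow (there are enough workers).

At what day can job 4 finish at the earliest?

32

Job 2 waits on its own release at day 1, so it starts at day 1 and finishes at 1 + 11 = day 12.
After its own release at day 2, job 1 can start at day 2 and finishes at day 11.
Job 3 cannot start until job 2 (finishes day 12); job 1 (finishes day 11, plus 1-day gap → day 12). The controlling bound is day 12, so job 3 finishes at 12 + 9 = day 21.
For job 4: job 3 (finishes day 21); job 1 (finishes day 11, plus 3-day gap → day 14). Taking the maximum gives a start of day 21, and it finishes at 21 + 11 = day 32.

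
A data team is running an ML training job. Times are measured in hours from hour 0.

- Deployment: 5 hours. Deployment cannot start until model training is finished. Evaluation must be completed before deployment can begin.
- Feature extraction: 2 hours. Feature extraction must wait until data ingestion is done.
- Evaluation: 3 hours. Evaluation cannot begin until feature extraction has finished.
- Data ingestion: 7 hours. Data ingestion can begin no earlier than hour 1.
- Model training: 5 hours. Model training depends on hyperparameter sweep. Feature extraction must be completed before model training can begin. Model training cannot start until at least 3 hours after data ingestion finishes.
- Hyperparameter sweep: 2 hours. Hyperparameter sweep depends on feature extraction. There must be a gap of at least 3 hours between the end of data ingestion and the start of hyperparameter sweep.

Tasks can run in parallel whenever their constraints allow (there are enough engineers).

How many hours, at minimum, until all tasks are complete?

Data ingestion cannot begin until its own release at hour 1. It runs from hour 1 to 1 + 7 = hour 8.
Feature extraction cannot begin until data ingestion (finishes hour 8). It runs from hour 8 to 8 + 2 = hour 10.
After feature extraction (finishes hour 10), evaluation can start at hour 10 and finishes at hour 13.
For hyperparameter sweep: feature extraction (finishes hour 10); data ingestion (finishes hour 8, plus 3-hour gap → hour 11). Taking the maximum gives a start of hour 11, and it finishes at 11 + 2 = hour 13.
Model training has to wait for hyperparameter sweep (finishes hour 13); feature extraction (finishes hour 10); data ingestion (finishes hour 8, plus 3-hour gap → hour 11). The latest of these is hour 13, so model training runs hour 13 to 13 + 5 = hour 18.
Deployment needs all of model training (finishes hour 18); evaluation (finishes hour 13). That puts its earliest start at hour 18; it finishes at 18 + 5 = hour 23.
All tasks are finished once the last one completes. Finish times: Data ingestion at 8, Feature extraction at 10, Hyperparameter sweep at 13, Model training at 18, Evaluation at 13, Deployment at 23. The latest is hour 23.

23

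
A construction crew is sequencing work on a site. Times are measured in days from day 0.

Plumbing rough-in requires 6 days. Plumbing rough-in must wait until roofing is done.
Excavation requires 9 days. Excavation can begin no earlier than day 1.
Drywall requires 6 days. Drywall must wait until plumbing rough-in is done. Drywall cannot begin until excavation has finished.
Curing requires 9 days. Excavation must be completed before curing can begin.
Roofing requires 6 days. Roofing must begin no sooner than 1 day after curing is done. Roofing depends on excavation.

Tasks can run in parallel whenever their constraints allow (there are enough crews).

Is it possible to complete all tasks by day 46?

Yes

After its own release at day 1, excavation can start at day 1 and finishes at day 10.
Curing cannot begin until excavation (finishes day 10). It runs from day 10 to 10 + 9 = day 19.
Roofing has to wait for curing (finishes day 19, plus 1-day gap → day 20); excavation (finishes day 10). The latest of these is day 20, so roofing runs day 20 to 20 + 6 = day 26.
After roofing (finishes day 26), plumbing rough-in can start at day 26 and finishes at day 32.
Drywall has to wait for plumbing rough-in (finishes day 32); excavation (finishes day 10). The latest of these is day 32, so drywall runs day 32 to 32 + 6 = day 38.
Every task is finished by day 38, which is no later than the deadline of 46, so the schedule is feasible.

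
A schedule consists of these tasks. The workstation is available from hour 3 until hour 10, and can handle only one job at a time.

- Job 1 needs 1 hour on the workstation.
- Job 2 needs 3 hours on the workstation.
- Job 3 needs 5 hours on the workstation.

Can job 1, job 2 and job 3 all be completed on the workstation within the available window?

The workstation window is 10 − 3 = 7 hours.
Running back to back, the jobs need 1 + 3 + 5 = 9 hours on the workstation.
Since 9 > 7, they cannot all fit.

No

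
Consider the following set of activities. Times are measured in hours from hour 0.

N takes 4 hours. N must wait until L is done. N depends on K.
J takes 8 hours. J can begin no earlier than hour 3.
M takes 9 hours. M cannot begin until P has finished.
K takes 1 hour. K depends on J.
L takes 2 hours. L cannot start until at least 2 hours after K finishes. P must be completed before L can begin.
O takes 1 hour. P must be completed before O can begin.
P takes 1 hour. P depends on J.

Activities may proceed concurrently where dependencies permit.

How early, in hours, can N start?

16

J waits on its own release at hour 3, so it starts at hour 3 and finishes at 3 + 8 = hour 11.
P waits on J (finishes hour 11), so it starts at hour 11 and finishes at 11 + 1 = hour 12.
After J (finishes hour 11), K can start at hour 11 and finishes at hour 12.
L has to wait for K (finishes hour 12, plus 2-hour gap → hour 14); P (finishes hour 12). The latest of these is hour 14, so L runs hour 14 to 14 + 2 = hour 16.
N waits on L (finishes hour 16); K (finishes hour 12). The latest of these is hour 16, which is the earliest N can start.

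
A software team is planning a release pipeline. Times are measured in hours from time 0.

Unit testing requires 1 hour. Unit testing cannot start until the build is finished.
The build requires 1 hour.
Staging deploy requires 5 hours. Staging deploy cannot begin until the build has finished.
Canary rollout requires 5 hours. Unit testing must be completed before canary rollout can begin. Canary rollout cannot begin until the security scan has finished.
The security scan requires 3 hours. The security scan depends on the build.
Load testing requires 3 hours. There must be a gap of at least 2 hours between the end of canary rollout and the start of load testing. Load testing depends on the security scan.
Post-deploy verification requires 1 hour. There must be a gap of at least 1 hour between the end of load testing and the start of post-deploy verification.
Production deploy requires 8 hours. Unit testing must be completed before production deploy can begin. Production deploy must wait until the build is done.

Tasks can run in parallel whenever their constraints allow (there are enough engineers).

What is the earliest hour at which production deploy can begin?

2

Nothing blocks the build, so it runs from hour 0 to hour 1.
Unit testing cannot begin until the build (finishes hour 1). It runs from hour 1 to 1 + 1 = hour 2.
Production deploy waits on unit testing (finishes hour 2); the build (finishes hour 1). The latest of these is hour 2, which is the earliest production deploy can start.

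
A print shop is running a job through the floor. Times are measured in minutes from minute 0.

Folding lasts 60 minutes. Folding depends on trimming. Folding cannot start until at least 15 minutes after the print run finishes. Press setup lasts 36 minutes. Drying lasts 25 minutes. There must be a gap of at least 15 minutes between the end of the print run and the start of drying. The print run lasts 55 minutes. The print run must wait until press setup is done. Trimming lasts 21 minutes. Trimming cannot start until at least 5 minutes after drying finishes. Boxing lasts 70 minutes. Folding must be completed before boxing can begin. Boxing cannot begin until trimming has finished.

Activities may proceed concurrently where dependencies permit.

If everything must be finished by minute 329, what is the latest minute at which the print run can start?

78

Boxing must finish by minute 329; it takes 70 minutes, so it must start by 329 − 70 = minute 259.
Since boxing (must start by minute 259) depends on it, folding must finish by minute 259. Backing off its 60-minute duration gives a latest start of minute 199.
Trimming feeds folding (must start by minute 199); boxing (must start by minute 259). Taking the minimum, trimming must finish by minute 199 and start by 199 − 21 = minute 178.
Drying has to be done before trimming (must start by minute 178, minus 5-minute gap → minute 173). That means finishing by minute 173, i.e. starting by 173 − 25 = minute 148.
The print run has several dependents: drying (must start by minute 148, minus 15-minute gap → minute 133); folding (must start by minute 199, minus 15-minute gap → minute 184). The earliest of those limits is minute 133, so the print run must start by 133 − 55 = minute 78.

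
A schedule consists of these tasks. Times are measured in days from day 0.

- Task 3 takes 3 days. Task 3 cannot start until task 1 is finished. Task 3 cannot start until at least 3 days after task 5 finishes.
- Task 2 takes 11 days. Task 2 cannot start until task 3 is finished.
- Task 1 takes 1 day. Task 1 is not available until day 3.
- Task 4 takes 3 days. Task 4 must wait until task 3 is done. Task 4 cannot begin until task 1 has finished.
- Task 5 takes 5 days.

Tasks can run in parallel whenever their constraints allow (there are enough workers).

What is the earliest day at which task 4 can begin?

Task 5 has no prerequisites, so it starts at day 0 and finishes at day 5.
Task 1 cannot begin until its own release at day 3. It runs from day 3 to 3 + 1 = day 4.
For task 3: task 1 (finishes day 4); task 5 (finishes day 5, plus 3-day gap → day 8). Taking the maximum gives a start of day 8, and it finishes at 8 + 3 = day 11.
Task 4 waits on task 3 (finishes day 11); task 1 (finishes day 4). The latest of these is day 11, which is the earliest task 4 can start.

11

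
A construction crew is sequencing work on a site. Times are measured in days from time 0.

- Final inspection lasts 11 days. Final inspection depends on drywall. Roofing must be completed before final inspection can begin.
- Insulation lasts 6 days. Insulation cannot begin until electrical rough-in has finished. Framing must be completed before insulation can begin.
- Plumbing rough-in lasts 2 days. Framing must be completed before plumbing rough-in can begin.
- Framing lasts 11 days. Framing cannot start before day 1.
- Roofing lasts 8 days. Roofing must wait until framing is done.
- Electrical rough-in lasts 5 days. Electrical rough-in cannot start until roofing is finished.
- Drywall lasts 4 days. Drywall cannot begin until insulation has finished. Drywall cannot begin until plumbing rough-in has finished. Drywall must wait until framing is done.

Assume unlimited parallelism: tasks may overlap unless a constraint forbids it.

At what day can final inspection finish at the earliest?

Framing cannot begin until its own release at day 1. It runs from day 1 to 1 + 11 = day 12.
Plumbing rough-in waits on framing (finishes day 12), so it starts at day 12 and finishes at 12 + 2 = day 14.
Roofing cannot begin until framing (finishes day 12). It runs from day 12 to 12 + 8 = day 20.
After roofing (finishes day 20), electrical rough-in can start at day 20 and finishes at day 25.
For insulation: electrical rough-in (finishes day 25); framing (finishes day 12). Taking the maximum gives a start of day 25, and it finishes at 25 + 6 = day 31.
Drywall needs all of insulation (finishes day 31); plumbing rough-in (finishes day 14); framing (finishes day 12). That puts its earliest start at day 31; it finishes at 31 + 4 = day 35.
Final inspection needs all of drywall (finishes day 35); roofing (finishes day 20). That puts its earliest start at day 35; it finishes at 35 + 11 = day 46.

46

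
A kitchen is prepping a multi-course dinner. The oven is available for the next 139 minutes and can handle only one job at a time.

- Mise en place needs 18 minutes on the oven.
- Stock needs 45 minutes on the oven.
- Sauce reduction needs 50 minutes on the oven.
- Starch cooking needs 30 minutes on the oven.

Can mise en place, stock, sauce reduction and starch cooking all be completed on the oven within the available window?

Running back to back, the jobs need 18 + 45 + 50 + 30 = 143 minutes on the oven.
Since 143 > 139, they cannot all fit.

No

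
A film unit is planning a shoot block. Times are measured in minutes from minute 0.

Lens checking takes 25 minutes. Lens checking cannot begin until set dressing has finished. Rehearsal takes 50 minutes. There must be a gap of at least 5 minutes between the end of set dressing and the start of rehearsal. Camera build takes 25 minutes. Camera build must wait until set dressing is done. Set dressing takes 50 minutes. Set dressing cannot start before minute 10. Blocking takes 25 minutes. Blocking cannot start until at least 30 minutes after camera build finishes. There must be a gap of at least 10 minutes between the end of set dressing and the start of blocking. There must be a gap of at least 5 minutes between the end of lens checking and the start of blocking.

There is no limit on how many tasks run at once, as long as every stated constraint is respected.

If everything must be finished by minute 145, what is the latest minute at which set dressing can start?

15

To finish by minute 145, blocking (duration 25) must start no later than minute 120.
Since blocking (must start by minute 120, minus 30-minute gap → minute 90) depends on it, camera build must finish by minute 90. Backing off its 25-minute duration gives a latest start of minute 65.
Lens checking has to be done before blocking (must start by minute 120, minus 5-minute gap → minute 115). That means finishing by minute 115, i.e. starting by 115 − 25 = minute 90.
Rehearsal has no dependents, so it just needs to finish by minute 145. Starting by 145 − 50 = minute 95 achieves that.
Set dressing has several dependents: camera build (must start by minute 65); lens checking (must start by minute 90); blocking (must start by minute 120, minus 10-minute gap → minute 110); rehearsal (must start by minute 95, minus 5-minute gap → minute 90). The earliest of those limits is minute 65, so set dressing must start by 65 − 50 = minute 15.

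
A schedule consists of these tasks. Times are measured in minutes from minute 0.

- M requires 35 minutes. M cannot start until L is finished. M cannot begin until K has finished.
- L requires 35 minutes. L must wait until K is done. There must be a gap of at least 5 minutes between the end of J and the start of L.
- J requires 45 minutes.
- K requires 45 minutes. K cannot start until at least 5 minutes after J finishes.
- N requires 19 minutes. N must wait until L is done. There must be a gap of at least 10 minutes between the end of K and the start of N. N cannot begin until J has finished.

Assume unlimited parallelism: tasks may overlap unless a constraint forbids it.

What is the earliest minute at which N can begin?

130

Nothing blocks J, so it runs from minute 0 to minute 45.
K waits on J (finishes minute 45, plus 5-minute gap → minute 50), so it starts at minute 50 and finishes at 50 + 45 = minute 95.
For L: K (finishes minute 95); J (finishes minute 45, plus 5-minute gap → minute 50). Taking the maximum gives a start of minute 95, and it finishes at 95 + 35 = minute 130.
N waits on L (finishes minute 130); K (finishes minute 95, plus 10-minute gap → minute 105); J (finishes minute 45). The latest of these is minute 130, which is the earliest N can start.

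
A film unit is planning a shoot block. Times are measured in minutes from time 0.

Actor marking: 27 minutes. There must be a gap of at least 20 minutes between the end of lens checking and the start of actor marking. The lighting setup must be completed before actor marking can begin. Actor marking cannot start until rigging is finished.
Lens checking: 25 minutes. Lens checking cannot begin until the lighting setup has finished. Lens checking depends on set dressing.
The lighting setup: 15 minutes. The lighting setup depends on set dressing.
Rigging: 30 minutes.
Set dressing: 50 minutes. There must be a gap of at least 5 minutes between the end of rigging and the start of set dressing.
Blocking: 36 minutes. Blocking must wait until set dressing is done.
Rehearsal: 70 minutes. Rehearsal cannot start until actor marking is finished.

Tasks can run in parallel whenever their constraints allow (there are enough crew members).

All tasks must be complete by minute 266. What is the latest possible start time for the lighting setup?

To finish by minute 266, rehearsal (duration 70) must start no later than minute 196.
Actor marking feeds into rehearsal (must start by minute 196); so actor marking must finish by minute 196 and therefore start by minute 169.
Lens checking must finish before actor marking (must start by minute 169, minus 20-minute gap → minute 149). With a 25-minute duration, lens checking must start by 149 − 25 = minute 124.
The lighting setup has several dependents: lens checking (must start by minute 124); actor marking (must start by minute 169). The earliest of those limits is minute 124, so the lighting setup must start by 124 − 15 = minute 109.

109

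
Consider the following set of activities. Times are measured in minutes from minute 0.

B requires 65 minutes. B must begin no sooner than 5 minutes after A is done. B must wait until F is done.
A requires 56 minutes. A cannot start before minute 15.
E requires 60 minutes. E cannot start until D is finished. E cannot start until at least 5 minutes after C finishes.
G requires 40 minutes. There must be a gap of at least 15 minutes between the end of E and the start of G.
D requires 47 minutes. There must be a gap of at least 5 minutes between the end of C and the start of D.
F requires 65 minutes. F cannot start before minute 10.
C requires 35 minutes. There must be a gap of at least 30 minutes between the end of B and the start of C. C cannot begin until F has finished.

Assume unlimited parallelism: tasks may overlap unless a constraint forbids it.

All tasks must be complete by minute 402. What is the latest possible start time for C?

G has no dependents, so it just needs to finish by minute 402. Starting by 402 − 40 = minute 362 achieves that.
E must finish before G (must start by minute 362, minus 15-minute gap → minute 347). With a 60-minute duration, E must start by 347 − 60 = minute 287.
D must finish before E (must start by minute 287). With a 47-minute duration, D must start by 287 − 47 = minute 240.
C must finish in time for D (must start by minute 240, minus 5-minute gap → minute 235); E (must start by minute 287, minus 5-minute gap → minute 282). The tightest is minute 235, so C must start by 235 − 35 = minute 200.

200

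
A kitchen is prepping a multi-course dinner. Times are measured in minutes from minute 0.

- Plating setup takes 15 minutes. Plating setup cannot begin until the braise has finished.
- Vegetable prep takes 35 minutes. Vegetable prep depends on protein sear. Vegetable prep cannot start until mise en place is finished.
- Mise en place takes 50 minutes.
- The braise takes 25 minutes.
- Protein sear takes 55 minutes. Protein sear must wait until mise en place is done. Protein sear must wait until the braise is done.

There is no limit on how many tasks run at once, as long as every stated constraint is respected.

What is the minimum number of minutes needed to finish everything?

140

The braise can start immediately at minute 0; it finishes at minute 25.
Plating setup cannot begin until the braise (finishes minute 25). It runs from minute 25 to 25 + 15 = minute 40.
Mise en place can start immediately at minute 0; it finishes at minute 50.
Protein sear needs all of mise en place (finishes minute 50); the braise (finishes minute 25). That puts its earliest start at minute 50; it finishes at 50 + 55 = minute 105.
Vegetable prep cannot start until protein sear (finishes minute 105); mise en place (finishes minute 50). The controlling bound is minute 105, so vegetable prep finishes at 105 + 35 = minute 140.
All tasks are finished once the last one completes. Finish times: Mise en place at 50, The braise at 25, Protein sear at 105, Vegetable prep at 140, Plating setup at 40. The latest is minute 140.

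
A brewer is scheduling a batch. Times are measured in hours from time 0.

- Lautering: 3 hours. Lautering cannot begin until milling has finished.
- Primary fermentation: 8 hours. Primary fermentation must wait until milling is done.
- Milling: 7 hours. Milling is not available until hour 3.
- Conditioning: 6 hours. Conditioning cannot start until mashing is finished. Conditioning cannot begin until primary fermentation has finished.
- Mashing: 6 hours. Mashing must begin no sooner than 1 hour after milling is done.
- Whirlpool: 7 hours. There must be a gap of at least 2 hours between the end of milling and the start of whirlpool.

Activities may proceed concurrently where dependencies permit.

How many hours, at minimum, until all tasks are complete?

Milling waits on its own release at hour 3, so it starts at hour 3 and finishes at 3 + 7 = hour 10.
After milling (finishes hour 10), primary fermentation can start at hour 10 and finishes at hour 18.
Whirlpool cannot begin until milling (finishes hour 10, plus 2-hour gap → hour 12). It runs from hour 12 to 12 + 7 = hour 19.
Lautering cannot begin until milling (finishes hour 10). It runs from hour 10 to 10 + 3 = hour 13.
After milling (finishes hour 10, plus 1-hour gap → hour 11), mashing can start at hour 11 and finishes at hour 17.
Conditioning has to wait for mashing (finishes hour 17); primary fermentation (finishes hour 18). The latest of these is hour 18, so conditioning runs hour 18 to 18 + 6 = hour 24.
All tasks are finished once the last one completes. Finish times: Milling at 10, Mashing at 17, Lautering at 13, Whirlpool at 19, Primary fermentation at 18, Conditioning at 24. The latest is hour 24.

24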